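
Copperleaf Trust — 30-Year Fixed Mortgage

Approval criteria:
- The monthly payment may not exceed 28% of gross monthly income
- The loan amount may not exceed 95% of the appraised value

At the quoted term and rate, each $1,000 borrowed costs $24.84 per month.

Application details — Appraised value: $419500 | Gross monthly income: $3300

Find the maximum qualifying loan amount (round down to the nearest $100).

Payment cap: 28% × $3,300 = $924/month.
At $24.84 per $1,000, that supports 924/24.84 × 1,000 ≈ $37,198 → $37,100.
LTV cap: 95% × $419,500 = $398,525 → $398,500.
Binding constraint: payment-to-income.

$37,100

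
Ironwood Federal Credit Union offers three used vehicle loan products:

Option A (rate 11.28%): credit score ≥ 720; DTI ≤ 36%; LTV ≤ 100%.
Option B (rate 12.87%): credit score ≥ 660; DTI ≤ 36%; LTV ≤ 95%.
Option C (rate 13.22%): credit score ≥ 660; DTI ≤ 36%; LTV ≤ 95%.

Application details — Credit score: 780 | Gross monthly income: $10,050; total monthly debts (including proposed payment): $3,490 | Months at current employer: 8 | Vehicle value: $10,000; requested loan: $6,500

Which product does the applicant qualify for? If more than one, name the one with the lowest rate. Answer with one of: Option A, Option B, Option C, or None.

DTI = 3,490/10,050 = 34.7%.
LTV = 6,500/10,000 = 65%.
Option A: score 780 ≥ 720; DTI 34.7% ≤ 36%; LTV 65% ≤ 100% → qualifies.
Option B: score 780 ≥ 660; DTI 34.7% ≤ 36%; LTV 65% ≤ 95% → qualifies.
Option C: score 780 ≥ 660; DTI 34.7% ≤ 36%; LTV 65% ≤ 95% → qualifies.
Qualifying: Option A, Option B, Option C. Lowest rate is 11.28% → Option A.

Option A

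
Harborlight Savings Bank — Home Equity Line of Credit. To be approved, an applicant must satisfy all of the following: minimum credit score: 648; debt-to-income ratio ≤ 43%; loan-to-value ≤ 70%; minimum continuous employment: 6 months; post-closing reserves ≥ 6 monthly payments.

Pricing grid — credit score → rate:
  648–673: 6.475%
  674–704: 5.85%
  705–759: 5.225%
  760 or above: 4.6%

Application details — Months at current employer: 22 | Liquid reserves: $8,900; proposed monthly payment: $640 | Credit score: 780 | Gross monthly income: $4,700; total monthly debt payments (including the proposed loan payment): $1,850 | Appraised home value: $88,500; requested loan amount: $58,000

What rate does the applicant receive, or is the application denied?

Credit score 780 ≥ 648 (meets minimum)
DTI = 1,850/4,700 = 39.4% ≤ 43%
Employment 22 ≥ 6 months
LTV: 58,000 ÷ 88,500 = 65.5%, within 70% cap
Liquid reserves cover 8,900/640 = 13.9 months — ≥ 6 required
All requirements met. Score 780 falls in the 760 or above tier → 4.6%.

Approved at 4.6%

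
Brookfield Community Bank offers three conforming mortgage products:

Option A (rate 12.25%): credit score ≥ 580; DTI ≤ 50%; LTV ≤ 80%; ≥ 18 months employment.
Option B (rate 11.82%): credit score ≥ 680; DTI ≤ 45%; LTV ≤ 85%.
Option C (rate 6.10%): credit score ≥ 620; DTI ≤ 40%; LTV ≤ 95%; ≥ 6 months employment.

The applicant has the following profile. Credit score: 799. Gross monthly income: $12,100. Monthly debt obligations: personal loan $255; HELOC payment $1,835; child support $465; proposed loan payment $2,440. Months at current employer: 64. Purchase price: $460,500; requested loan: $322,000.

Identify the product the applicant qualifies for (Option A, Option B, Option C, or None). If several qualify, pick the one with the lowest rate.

Option B

Total debts = (255 + 1,835 + 465 + 2,440) = 4,995; DTI = 4,995/12,100 = 41.3%.
LTV = 322,000/460,500 = 69.9%.
Option A: score 799 ≥ 580; DTI 41.3% ≤ 50%; LTV 69.9% ≤ 80%; employment 64 ≥ 18 mo → qualifies.
Option B: score 799 ≥ 680; DTI 41.3% ≤ 45%; LTV 69.9% ≤ 85% → qualifies.
Option C: score 799 ≥ 620; DTI 41.3% > 40%; LTV 69.9% ≤ 95%; employment 64 ≥ 6 mo → does not qualify.
Qualifying: Option A, Option B. Lowest rate is 11.82% → Option B.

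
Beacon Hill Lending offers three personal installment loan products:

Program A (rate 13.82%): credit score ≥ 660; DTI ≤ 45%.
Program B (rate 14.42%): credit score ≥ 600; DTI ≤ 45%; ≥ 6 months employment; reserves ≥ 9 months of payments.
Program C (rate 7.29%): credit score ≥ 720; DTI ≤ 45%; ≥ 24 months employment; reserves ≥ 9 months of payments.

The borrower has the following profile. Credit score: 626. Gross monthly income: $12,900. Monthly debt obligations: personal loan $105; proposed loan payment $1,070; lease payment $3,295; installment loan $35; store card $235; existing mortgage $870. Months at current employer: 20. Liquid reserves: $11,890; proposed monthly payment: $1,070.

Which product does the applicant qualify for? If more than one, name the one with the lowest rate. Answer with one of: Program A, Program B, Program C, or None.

Program B

Total debts = (105 + 1,070 + 3,295 + 35 + 235 + 870) = 5,610; DTI = 5,610/12,900 = 43.5%.
Reserves = 11,890/1,070 = 11.1 months.
Program A: score 626 < 660; DTI 43.5% ≤ 45% → does not qualify.
Program B: score 626 ≥ 600; DTI 43.5% ≤ 45%; employment 20 ≥ 6 mo; reserves 11.1 ≥ 9 mo → qualifies.
Program C: score 626 < 720; DTI 43.5% ≤ 45%; employment 20 < 24 mo; reserves 11.1 ≥ 9 mo → does not qualify.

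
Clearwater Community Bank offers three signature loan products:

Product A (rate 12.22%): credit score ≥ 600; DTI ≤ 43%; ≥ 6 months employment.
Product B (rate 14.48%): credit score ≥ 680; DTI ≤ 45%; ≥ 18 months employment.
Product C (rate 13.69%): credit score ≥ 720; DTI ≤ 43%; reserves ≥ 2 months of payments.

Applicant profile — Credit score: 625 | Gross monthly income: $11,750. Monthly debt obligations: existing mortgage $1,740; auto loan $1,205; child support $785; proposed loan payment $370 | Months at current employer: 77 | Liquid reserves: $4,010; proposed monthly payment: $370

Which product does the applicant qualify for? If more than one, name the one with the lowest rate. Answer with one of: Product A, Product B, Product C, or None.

Total debts = (1,740 + 1,205 + 785 + 370) = 4,100; DTI = 4,100/11,750 = 34.9%.
Reserves = 4,010/370 = 10.8 months.
Product A: score 625 ≥ 600; DTI 34.9% ≤ 43%; employment 77 ≥ 6 mo → qualifies.
Product B: score 625 < 680; DTI 34.9% ≤ 45%; employment 77 ≥ 18 mo → does not qualify.
Product C: score 625 < 720; DTI 34.9% ≤ 43%; reserves 10.8 ≥ 2 mo → does not qualify.

Product A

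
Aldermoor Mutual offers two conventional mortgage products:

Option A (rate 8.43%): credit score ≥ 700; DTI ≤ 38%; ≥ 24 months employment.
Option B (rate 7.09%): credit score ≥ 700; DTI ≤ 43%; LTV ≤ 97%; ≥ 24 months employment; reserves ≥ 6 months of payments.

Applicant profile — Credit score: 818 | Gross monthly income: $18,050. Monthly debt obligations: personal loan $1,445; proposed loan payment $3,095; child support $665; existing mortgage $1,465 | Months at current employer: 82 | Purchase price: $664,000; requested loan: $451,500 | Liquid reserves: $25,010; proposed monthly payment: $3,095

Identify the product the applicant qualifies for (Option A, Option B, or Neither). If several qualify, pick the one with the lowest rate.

Option B

Total debts = (1,445 + 3,095 + 665 + 1,465) = 6,670; DTI = 6,670/18,050 = 37%.
LTV = 451,500/664,000 = 68%.
Reserves = 25,010/3,095 = 8.1 months.
Option A: score 818 ≥ 700; DTI 37% ≤ 38%; employment 82 ≥ 24 mo → qualifies.
Option B: score 818 ≥ 700; DTI 37% ≤ 43%; LTV 68% ≤ 97%; employment 82 ≥ 24 mo; reserves 8.1 ≥ 6 mo → qualifies.
Qualifying: Option A, Option B. Lowest rate is 7.09% → Option B.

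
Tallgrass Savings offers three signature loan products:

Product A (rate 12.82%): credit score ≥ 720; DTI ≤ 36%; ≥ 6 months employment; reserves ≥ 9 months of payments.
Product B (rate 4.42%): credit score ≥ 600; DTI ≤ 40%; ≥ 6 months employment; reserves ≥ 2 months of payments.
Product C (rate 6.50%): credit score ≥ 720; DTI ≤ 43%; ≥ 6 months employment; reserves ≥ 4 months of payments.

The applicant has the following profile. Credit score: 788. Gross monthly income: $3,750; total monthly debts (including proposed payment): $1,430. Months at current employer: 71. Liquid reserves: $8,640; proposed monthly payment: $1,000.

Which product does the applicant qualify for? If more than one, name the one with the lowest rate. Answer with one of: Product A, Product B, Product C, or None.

Product B

DTI = 1,430/3,750 = 38.1%.
Reserves = 8,640/1,000 = 8.6 months.
Product A: score 788 ≥ 720; DTI 38.1% > 36%; employment 71 ≥ 6 mo; reserves 8.6 < 9 mo → does not qualify.
Product B: score 788 ≥ 600; DTI 38.1% ≤ 40%; employment 71 ≥ 6 mo; reserves 8.6 ≥ 2 mo → qualifies.
Product C: score 788 ≥ 720; DTI 38.1% ≤ 43%; employment 71 ≥ 6 mo; reserves 8.6 ≥ 4 mo → qualifies.
Qualifying: Product B, Product C. Lowest rate is 4.42% → Product B.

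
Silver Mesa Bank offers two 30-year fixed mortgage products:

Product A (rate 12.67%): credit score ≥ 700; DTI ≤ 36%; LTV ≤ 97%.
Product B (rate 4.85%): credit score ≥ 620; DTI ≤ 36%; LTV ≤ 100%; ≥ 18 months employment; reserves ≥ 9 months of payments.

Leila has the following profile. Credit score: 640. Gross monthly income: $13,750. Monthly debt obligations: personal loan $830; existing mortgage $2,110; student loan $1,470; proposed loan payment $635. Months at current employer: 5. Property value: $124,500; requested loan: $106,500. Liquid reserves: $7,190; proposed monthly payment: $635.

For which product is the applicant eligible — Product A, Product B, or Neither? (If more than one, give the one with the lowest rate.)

Total debts = (830 + 2,110 + 1,470 + 635) = 5,045; DTI = 5,045/13,750 = 36.7%.
LTV = 106,500/124,500 = 85.5%.
Reserves = 7,190/635 = 11.3 months.
Product A: score 640 < 700; DTI 36.7% > 36%; LTV 85.5% ≤ 97% → does not qualify.
Product B: score 640 ≥ 620; DTI 36.7% > 36%; LTV 85.5% ≤ 100%; employment 5 < 18 mo; reserves 11.3 ≥ 9 mo → does not qualify.

Neither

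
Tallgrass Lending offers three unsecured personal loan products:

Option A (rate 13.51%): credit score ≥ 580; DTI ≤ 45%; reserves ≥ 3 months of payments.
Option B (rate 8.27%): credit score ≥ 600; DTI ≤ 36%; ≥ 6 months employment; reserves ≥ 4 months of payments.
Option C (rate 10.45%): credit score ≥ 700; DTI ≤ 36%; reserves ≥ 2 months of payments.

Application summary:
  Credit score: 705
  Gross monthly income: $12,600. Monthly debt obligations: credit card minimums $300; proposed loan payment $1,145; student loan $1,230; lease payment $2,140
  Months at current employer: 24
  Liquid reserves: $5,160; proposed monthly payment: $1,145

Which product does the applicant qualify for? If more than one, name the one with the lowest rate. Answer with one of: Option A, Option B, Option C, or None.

Option A

Total debts = (300 + 1,145 + 1,230 + 2,140) = 4,815; DTI = 4,815/12,600 = 38.2%.
Reserves = 5,160/1,145 = 4.5 months.
Option A: score 705 ≥ 580; DTI 38.2% ≤ 45%; reserves 4.5 ≥ 3 mo → qualifies.
Option B: score 705 ≥ 600; DTI 38.2% > 36%; employment 24 ≥ 6 mo; reserves 4.5 ≥ 4 mo → does not qualify.
Option C: score 705 ≥ 700; DTI 38.2% > 36%; reserves 4.5 ≥ 2 mo → does not qualify.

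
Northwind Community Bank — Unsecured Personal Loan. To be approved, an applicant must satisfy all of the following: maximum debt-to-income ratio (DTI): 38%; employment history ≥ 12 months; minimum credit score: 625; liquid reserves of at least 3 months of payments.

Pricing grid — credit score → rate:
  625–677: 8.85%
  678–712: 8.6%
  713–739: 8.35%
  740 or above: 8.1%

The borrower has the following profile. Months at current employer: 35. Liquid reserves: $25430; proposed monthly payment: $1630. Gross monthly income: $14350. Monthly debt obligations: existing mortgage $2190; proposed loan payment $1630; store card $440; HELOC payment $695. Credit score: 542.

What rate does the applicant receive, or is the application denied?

Credit score 542 < 625 (below minimum)
Reserves: 25,430 ÷ 1,630 = 15.6 months (meets 3-month minimum)
Employment 35 ≥ 12 months
Total monthly debts = (2,190 + 1,630 + 440 + 695) = 4,955. Debt-to-income = 4,955/14,350 = 34.5% — meets 38% limit
Not all requirements met → denied.

Denied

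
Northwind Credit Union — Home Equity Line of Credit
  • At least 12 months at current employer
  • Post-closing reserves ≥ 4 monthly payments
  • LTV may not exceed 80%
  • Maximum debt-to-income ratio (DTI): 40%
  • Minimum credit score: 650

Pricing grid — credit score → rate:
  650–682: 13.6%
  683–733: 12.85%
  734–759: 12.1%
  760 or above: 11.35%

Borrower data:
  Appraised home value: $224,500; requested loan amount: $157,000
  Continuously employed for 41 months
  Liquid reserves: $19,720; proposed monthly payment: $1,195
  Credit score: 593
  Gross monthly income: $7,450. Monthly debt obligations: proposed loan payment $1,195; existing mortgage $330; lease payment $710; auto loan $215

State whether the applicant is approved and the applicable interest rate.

Denied

Credit score 593 < 650 (below minimum)
Total monthly debts = (1,195 + 330 + 710 + 215) = 2,450. Debt-to-income = 2,450/7,450 = 32.9% — meets 40% limit
Loan-to-value = 157,000/224,500 = 69.9% — pass (80% max)
Employment 41 ≥ 12 months
Liquid reserves cover 19,720/1,195 = 16.5 months — ≥ 4 required
Not all requirements met → denied.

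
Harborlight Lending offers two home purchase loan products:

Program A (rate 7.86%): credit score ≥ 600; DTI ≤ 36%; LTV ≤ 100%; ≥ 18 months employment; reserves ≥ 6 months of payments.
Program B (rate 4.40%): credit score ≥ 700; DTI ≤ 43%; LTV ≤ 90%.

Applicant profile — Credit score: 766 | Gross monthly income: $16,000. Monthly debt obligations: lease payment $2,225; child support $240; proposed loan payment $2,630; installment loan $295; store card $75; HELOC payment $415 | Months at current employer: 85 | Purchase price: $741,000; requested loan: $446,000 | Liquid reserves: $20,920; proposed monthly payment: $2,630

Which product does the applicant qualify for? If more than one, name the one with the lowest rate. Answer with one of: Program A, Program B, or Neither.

Total debts = (2,225 + 240 + 2,630 + 295 + 75 + 415) = 5,880; DTI = 5,880/16,000 = 36.8%.
LTV = 446,000/741,000 = 60.2%.
Reserves = 20,920/2,630 = 8.0 months.
Program A: score 766 ≥ 600; DTI 36.8% > 36%; LTV 60.2% ≤ 100%; employment 85 ≥ 18 mo; reserves 8.0 ≥ 6 mo → does not qualify.
Program B: score 766 ≥ 700; DTI 36.8% ≤ 43%; LTV 60.2% ≤ 90% → qualifies.

Program B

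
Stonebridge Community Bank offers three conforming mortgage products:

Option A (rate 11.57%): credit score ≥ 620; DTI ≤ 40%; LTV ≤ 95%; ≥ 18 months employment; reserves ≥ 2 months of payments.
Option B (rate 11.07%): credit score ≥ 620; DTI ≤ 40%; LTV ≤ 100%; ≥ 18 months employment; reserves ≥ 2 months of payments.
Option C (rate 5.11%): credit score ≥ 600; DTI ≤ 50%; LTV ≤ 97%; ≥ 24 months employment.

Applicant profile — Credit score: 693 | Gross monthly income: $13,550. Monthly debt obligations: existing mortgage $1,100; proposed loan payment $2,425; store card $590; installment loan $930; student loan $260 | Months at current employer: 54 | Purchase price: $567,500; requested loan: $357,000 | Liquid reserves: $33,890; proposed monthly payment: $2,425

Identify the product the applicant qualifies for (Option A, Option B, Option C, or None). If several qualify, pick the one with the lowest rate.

Total debts = (1,100 + 2,425 + 590 + 930 + 260) = 5,305; DTI = 5,305/13,550 = 39.2%.
LTV = 357,000/567,500 = 62.9%.
Reserves = 33,890/2,425 = 14.0 months.
Option A: score 693 ≥ 620; DTI 39.2% ≤ 40%; LTV 62.9% ≤ 95%; employment 54 ≥ 18 mo; reserves 14.0 ≥ 2 mo → qualifies.
Option B: score 693 ≥ 620; DTI 39.2% ≤ 40%; LTV 62.9% ≤ 100%; employment 54 ≥ 18 mo; reserves 14.0 ≥ 2 mo → qualifies.
Option C: score 693 ≥ 600; DTI 39.2% ≤ 50%; LTV 62.9% ≤ 97%; employment 54 ≥ 24 mo → qualifies.
Qualifying: Option A, Option B, Option C. Lowest rate is 5.11% → Option C.

Option C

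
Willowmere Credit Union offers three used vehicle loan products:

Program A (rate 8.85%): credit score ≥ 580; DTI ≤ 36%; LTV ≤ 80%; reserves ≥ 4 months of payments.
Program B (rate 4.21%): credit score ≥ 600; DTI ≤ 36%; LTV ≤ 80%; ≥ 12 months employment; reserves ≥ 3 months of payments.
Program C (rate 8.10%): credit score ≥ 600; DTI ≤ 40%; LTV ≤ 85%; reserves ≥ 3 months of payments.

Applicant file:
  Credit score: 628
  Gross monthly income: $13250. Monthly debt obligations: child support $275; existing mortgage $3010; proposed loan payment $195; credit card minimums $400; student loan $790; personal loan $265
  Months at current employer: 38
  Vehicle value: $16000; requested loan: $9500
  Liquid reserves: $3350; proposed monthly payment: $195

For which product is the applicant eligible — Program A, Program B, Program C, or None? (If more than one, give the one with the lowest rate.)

Total debts = (275 + 3,010 + 195 + 400 + 790 + 265) = 4,935; DTI = 4,935/13,250 = 37.2%.
LTV = 9,500/16,000 = 59.4%.
Reserves = 3,350/195 = 17.2 months.
Program A: score 628 ≥ 580; DTI 37.2% > 36%; LTV 59.4% ≤ 80%; reserves 17.2 ≥ 4 mo → does not qualify.
Program B: score 628 ≥ 600; DTI 37.2% > 36%; LTV 59.4% ≤ 80%; employment 38 ≥ 12 mo; reserves 17.2 ≥ 3 mo → does not qualify.
Program C: score 628 ≥ 600; DTI 37.2% ≤ 40%; LTV 59.4% ≤ 85%; reserves 17.2 ≥ 3 mo → qualifies.

Program C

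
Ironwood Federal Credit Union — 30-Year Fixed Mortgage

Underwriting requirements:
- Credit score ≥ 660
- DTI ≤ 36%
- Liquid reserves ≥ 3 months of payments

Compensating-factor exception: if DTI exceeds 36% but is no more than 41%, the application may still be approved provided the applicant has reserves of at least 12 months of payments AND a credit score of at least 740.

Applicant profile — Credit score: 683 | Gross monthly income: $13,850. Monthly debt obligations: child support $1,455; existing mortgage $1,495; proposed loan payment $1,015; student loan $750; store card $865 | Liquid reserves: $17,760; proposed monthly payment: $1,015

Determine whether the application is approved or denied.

Credit score 683 ≥ 660 (meets base)
Total debts = (1,455 + 1,495 + 1,015 + 750 + 865) = 5,580. DTI: 5,580 ÷ 13,850 = 40.3%, over the 36% base limit.
Reserves: 17,760 ÷ 1,015 = 17.5 months (meets 3-month minimum)
40.3% falls in the override range (36%–41%), so the compensating-factor test applies.
Override check — reserves: 17.5 mo (ok); score: 683 (below 740).
Compensating-factor requirement not fully met.

Denied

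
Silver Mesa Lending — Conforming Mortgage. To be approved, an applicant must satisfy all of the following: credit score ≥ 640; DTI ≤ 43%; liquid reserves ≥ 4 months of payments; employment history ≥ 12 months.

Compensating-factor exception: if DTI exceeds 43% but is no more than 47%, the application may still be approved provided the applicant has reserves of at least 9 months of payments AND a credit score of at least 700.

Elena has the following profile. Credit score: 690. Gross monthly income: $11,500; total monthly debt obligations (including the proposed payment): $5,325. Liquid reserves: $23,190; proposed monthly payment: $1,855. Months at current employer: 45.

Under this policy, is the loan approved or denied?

Denied

Credit score 690 ≥ 640 (meets base)
DTI = 5,325/11,500 = 46.3% > 43% — standard DTI limit exceeded.
Liquid reserves cover 23,190/1,855 = 12.5 months — ≥ 4 required
Employment 45 ≥ 12 months
46.3% falls in the override range (43%–47%), so the compensating-factor test applies.
Override check — reserves: 12.5 mo (ok); score: 690 (below 700).
Override conditions not both satisfied; exception does not apply.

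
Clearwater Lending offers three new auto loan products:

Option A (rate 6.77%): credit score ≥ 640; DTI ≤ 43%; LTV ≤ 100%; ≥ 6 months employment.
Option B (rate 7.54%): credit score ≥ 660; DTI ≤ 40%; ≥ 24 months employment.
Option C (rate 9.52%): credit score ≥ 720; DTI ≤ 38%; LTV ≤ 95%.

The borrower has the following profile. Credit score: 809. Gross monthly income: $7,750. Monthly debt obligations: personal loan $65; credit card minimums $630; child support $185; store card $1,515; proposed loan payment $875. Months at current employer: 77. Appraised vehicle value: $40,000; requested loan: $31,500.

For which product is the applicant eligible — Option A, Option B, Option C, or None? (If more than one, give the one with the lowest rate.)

Option A

Total debts = (65 + 630 + 185 + 1,515 + 875) = 3,270; DTI = 3,270/7,750 = 42.2%.
LTV = 31,500/40,000 = 78.8%.
Option A: score 809 ≥ 640; DTI 42.2% ≤ 43%; LTV 78.8% ≤ 100%; employment 77 ≥ 6 mo → qualifies.
Option B: score 809 ≥ 660; DTI 42.2% > 40%; employment 77 ≥ 24 mo → does not qualify.
Option C: score 809 ≥ 720; DTI 42.2% > 38%; LTV 78.8% ≤ 95% → does not qualify.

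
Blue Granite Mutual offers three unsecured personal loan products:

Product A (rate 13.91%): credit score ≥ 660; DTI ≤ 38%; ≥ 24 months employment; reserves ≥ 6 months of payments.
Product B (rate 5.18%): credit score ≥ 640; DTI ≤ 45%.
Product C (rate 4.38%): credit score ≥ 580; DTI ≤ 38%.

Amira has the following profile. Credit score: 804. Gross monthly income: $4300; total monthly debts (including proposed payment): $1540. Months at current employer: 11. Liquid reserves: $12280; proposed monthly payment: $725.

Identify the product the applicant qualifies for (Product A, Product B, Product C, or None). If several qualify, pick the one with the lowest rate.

DTI = 1,540/4,300 = 35.8%.
Reserves = 12,280/725 = 16.9 months.
Product A: score 804 ≥ 660; DTI 35.8% ≤ 38%; employment 11 < 24 mo; reserves 16.9 ≥ 6 mo → does not qualify.
Product B: score 804 ≥ 640; DTI 35.8% ≤ 45% → qualifies.
Product C: score 804 ≥ 580; DTI 35.8% ≤ 38% → qualifies.
Qualifying: Product B, Product C. Lowest rate is 4.38% → Product C.

Product C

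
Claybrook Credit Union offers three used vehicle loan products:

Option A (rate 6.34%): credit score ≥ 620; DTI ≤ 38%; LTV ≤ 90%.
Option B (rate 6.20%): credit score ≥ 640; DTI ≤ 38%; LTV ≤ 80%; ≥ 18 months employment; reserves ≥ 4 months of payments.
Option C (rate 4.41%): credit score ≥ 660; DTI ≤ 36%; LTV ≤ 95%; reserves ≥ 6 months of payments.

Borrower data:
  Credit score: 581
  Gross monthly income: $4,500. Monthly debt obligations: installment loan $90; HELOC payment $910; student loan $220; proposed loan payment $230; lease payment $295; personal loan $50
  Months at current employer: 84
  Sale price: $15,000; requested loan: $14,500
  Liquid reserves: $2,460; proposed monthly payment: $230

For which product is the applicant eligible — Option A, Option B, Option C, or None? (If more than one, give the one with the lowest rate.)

None

Total debts = (90 + 910 + 220 + 230 + 295 + 50) = 1,795; DTI = 1,795/4,500 = 39.9%.
LTV = 14,500/15,000 = 96.7%.
Reserves = 2,460/230 = 10.7 months.
Option A: score 581 < 620; DTI 39.9% > 38%; LTV 96.7% > 90% → does not qualify.
Option B: score 581 < 640; DTI 39.9% > 38%; LTV 96.7% > 80%; employment 84 ≥ 18 mo; reserves 10.7 ≥ 4 mo → does not qualify.
Option C: score 581 < 660; DTI 39.9% > 36%; LTV 96.7% > 95%; reserves 10.7 ≥ 6 mo → does not qualify.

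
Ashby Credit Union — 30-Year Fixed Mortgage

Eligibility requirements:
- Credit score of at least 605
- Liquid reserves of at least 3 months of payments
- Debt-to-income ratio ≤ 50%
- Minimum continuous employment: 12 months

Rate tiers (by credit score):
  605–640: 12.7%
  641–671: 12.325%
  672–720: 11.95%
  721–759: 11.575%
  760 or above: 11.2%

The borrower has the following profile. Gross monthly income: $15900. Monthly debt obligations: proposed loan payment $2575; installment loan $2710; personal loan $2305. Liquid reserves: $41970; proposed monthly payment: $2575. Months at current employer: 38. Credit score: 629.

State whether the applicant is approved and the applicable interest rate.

Approved at 12.7%

Credit score 629 ≥ 605 (meets minimum)
Total monthly debts = (2,575 + 2,710 + 2,305) = 7,590. Debt-to-income = 7,590/15,900 = 47.7% — meets 50% limit
Employment 38 ≥ 12 months
Reserves: 41,970 ÷ 2,575 = 16.3 months (meets 3-month minimum)
All requirements met. Score 629 falls in the 605–640 tier → 12.7%.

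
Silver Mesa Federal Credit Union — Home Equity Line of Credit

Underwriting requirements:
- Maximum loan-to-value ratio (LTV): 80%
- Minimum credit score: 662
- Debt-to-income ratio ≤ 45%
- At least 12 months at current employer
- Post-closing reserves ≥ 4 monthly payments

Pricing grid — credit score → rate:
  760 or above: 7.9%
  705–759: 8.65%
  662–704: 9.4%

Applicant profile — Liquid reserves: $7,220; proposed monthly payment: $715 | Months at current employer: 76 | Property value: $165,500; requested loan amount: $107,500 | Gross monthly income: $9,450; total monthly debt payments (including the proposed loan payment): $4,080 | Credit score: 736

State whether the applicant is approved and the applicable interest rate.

Credit score 736 ≥ 662 (meets minimum)
LTV: 107,500 ÷ 165,500 = 65%, within 80% cap
Reserves: 7,220 ÷ 715 = 10.1 months (meets 4-month minimum)
Employment 76 ≥ 12 months
Debt-to-income = 4,080/9,450 = 43.2% — meets 45% limit
All requirements met. Score 736 falls in the 705–759 tier → 8.65%.

Approved at 8.65%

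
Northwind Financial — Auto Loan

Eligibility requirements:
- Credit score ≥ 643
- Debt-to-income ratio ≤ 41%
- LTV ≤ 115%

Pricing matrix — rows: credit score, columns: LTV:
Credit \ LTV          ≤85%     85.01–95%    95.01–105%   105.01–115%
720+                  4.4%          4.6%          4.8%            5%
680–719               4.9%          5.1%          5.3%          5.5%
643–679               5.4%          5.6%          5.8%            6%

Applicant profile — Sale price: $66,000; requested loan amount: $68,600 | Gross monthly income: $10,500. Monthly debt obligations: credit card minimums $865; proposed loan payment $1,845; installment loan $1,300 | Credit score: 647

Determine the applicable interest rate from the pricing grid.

5.8%

Credit score 647 ≥ 643; Total monthly debts = (865 + 1,845 + 1,300) = 4,010. Debt-to-income = 4,010/10,500 = 38.2% — meets 41% limit
LTV = 68,600/66,000 = 103.9% ≤ 115%
Credit 647 → row 643–679; LTV 103.9% → column 95.01–105%. Grid cell → 5.8%.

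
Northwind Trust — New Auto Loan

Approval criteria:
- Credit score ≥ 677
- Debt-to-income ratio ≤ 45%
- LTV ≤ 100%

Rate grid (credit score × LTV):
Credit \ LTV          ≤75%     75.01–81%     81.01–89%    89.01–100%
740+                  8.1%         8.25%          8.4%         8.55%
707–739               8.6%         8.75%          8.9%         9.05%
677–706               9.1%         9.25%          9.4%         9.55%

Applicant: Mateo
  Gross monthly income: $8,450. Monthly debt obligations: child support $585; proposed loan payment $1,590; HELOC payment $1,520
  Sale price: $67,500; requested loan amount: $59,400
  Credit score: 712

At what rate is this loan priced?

Credit score 712 ≥ 677; Total monthly debts = (585 + 1,590 + 1,520) = 3,695. Debt-to-income = 3,695/8,450 = 43.7% — meets 45% limit
Loan-to-value = 59,400/67,500 = 88% — pass (100% max)
Score 712 is in the 707–739 band; LTV 88% is in the 81.01–89% band → 8.9%.

8.9%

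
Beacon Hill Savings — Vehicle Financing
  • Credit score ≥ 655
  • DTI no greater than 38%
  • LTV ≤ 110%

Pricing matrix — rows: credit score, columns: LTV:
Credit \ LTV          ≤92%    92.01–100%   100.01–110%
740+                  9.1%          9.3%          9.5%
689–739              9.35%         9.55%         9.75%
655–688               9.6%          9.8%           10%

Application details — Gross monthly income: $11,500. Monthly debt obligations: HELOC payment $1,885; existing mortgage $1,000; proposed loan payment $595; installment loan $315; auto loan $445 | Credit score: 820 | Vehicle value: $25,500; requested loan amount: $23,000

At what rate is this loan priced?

9.1%

Credit score 820 ≥ 655; Total monthly debts = (1,885 + 1,000 + 595 + 315 + 445) = 4,240. Debt-to-income = 4,240/11,500 = 36.9% — meets 38% limit
LTV = 23,000/25,500 = 90.2% ≤ 110%
Row: 820 falls in 740+. Column: 90.2% falls in ≤92%. Rate = 9.1%.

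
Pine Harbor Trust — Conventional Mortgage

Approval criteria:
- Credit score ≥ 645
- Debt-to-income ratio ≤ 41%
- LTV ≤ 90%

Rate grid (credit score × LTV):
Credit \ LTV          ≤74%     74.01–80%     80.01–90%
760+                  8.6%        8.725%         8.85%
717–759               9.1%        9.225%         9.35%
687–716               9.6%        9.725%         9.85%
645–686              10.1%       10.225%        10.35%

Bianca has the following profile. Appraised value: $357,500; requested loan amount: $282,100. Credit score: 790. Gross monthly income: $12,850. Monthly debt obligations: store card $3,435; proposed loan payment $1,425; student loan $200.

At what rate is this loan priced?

8.725%

Credit score 790 ≥ 645; Total monthly debts = (3,435 + 1,425 + 200) = 5,060. Debt-to-income = 5,060/12,850 = 39.4% — meets 41% limit
Loan-to-value = 282,100/357,500 = 78.9% — pass (90% max)
Credit 790 → row 760+; LTV 78.9% → column 74.01–80%. Grid cell → 8.725%.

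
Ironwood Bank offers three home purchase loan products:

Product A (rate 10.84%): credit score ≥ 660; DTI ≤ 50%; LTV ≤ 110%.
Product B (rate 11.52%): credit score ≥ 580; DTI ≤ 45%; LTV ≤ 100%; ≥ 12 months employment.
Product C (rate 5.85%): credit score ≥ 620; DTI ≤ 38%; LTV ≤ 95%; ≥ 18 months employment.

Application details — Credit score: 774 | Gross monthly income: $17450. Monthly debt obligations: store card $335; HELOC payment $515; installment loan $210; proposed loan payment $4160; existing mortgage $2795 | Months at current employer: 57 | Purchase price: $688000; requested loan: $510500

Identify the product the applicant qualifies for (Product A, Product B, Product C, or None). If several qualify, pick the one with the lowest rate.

Total debts = (335 + 515 + 210 + 4,160 + 2,795) = 8,015; DTI = 8,015/17,450 = 45.9%.
LTV = 510,500/688,000 = 74.2%.
Product A: score 774 ≥ 660; DTI 45.9% ≤ 50%; LTV 74.2% ≤ 110% → qualifies.
Product B: score 774 ≥ 580; DTI 45.9% > 45%; LTV 74.2% ≤ 100%; employment 57 ≥ 12 mo → does not qualify.
Product C: score 774 ≥ 620; DTI 45.9% > 38%; LTV 74.2% ≤ 95%; employment 57 ≥ 18 mo → does not qualify.

Product A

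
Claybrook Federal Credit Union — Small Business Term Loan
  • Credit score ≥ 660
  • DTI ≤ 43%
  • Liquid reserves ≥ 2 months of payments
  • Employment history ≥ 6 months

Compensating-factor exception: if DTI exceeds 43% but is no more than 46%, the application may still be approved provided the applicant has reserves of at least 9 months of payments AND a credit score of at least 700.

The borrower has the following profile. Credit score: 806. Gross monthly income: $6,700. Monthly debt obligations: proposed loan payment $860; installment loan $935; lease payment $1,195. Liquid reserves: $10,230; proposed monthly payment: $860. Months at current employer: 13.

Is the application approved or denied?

Credit score 806 ≥ 660 (meets base)
Total debts = (860 + 935 + 1,195) = 2,990. DTI = 2,990/6,700 = 44.6% > 43% — standard DTI limit exceeded.
Liquid reserves cover 10,230/860 = 11.9 months — ≥ 2 required
Employment 13 ≥ 6 months
44.6% falls in the override range (43%–46%), so the compensating-factor test applies.
Reserves 11.9 ≥ 9 months; credit score 806 ≥ 700.
Both override conditions satisfied; DTI exception granted.

Approved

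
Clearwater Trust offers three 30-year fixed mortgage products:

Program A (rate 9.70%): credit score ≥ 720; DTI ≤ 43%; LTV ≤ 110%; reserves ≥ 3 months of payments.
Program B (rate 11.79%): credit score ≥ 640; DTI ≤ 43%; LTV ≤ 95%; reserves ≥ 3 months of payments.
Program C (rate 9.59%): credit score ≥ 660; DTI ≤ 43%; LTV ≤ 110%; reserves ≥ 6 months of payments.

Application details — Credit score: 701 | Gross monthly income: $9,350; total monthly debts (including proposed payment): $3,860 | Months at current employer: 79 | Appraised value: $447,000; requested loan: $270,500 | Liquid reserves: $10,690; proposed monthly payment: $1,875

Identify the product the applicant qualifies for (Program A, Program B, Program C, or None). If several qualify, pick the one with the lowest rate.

DTI = 3,860/9,350 = 41.3%.
LTV = 270,500/447,000 = 60.5%.
Reserves = 10,690/1,875 = 5.7 months.
Program A: score 701 < 720; DTI 41.3% ≤ 43%; LTV 60.5% ≤ 110%; reserves 5.7 ≥ 3 mo → does not qualify.
Program B: score 701 ≥ 640; DTI 41.3% ≤ 43%; LTV 60.5% ≤ 95%; reserves 5.7 ≥ 3 mo → qualifies.
Program C: score 701 ≥ 660; DTI 41.3% ≤ 43%; LTV 60.5% ≤ 110%; reserves 5.7 < 6 mo → does not qualify.

Program B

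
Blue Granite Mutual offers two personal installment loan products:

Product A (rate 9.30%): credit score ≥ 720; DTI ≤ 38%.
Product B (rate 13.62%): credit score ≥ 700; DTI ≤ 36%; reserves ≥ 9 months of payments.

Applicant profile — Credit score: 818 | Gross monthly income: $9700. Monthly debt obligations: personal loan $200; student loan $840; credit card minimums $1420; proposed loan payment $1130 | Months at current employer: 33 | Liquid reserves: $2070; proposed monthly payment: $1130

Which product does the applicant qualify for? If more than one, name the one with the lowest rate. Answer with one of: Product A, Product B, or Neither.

Total debts = (200 + 840 + 1,420 + 1,130) = 3,590; DTI = 3,590/9,700 = 37%.
Reserves = 2,070/1,130 = 1.8 months.
Product A: score 818 ≥ 720; DTI 37% ≤ 38% → qualifies.
Product B: score 818 ≥ 700; DTI 37% > 36%; reserves 1.8 < 9 mo → does not qualify.

Product A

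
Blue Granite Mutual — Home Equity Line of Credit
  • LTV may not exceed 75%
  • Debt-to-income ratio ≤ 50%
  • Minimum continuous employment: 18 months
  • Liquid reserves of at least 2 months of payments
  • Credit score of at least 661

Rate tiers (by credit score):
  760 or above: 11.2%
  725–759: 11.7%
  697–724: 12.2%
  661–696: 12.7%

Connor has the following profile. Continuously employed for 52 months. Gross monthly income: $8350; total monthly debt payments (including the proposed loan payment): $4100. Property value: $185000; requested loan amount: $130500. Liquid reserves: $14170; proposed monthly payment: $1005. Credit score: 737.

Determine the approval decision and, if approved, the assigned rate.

Approved at 11.7%

Credit score 737 ≥ 661 (meets minimum)
DTI: 4,100 ÷ 8,350 = 49.1%, within the 50% cap
Liquid reserves cover 14,170/1,005 = 14.1 months — ≥ 2 required
Employment 52 ≥ 18 months
Loan-to-value = 130,500/185,000 = 70.5% — pass (75% max)
All requirements met. Score 737 falls in the 725–759 tier → 11.7%.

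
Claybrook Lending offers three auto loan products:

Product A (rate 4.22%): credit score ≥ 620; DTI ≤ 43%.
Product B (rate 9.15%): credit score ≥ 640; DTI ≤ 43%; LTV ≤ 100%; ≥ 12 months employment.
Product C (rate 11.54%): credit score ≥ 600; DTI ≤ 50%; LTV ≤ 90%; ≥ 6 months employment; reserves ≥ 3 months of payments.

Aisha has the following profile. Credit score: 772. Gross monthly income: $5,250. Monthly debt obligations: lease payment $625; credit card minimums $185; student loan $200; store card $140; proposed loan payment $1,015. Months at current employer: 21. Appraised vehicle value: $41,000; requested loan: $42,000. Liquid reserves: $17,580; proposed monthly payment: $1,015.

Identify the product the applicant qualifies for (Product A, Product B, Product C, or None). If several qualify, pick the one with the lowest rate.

Product A

Total debts = (625 + 185 + 200 + 140 + 1,015) = 2,165; DTI = 2,165/5,250 = 41.2%.
LTV = 42,000/41,000 = 102.4%.
Reserves = 17,580/1,015 = 17.3 months.
Product A: score 772 ≥ 620; DTI 41.2% ≤ 43% → qualifies.
Product B: score 772 ≥ 640; DTI 41.2% ≤ 43%; LTV 102.4% > 100%; employment 21 ≥ 12 mo → does not qualify.
Product C: score 772 ≥ 600; DTI 41.2% ≤ 50%; LTV 102.4% > 90%; employment 21 ≥ 6 mo; reserves 17.3 ≥ 3 mo → does not qualify.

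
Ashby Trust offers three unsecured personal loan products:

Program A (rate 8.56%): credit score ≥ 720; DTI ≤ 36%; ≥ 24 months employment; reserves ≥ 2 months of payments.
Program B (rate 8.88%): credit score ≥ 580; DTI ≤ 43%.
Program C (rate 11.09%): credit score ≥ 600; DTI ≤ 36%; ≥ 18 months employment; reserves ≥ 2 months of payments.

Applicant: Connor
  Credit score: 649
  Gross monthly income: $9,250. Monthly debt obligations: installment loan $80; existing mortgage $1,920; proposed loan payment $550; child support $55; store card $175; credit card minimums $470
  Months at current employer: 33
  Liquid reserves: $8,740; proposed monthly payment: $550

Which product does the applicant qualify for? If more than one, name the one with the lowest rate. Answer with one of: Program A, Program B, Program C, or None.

Total debts = (80 + 1,920 + 550 + 55 + 175 + 470) = 3,250; DTI = 3,250/9,250 = 35.1%.
Reserves = 8,740/550 = 15.9 months.
Program A: score 649 < 720; DTI 35.1% ≤ 36%; employment 33 ≥ 24 mo; reserves 15.9 ≥ 2 mo → does not qualify.
Program B: score 649 ≥ 580; DTI 35.1% ≤ 43% → qualifies.
Program C: score 649 ≥ 600; DTI 35.1% ≤ 36%; employment 33 ≥ 18 mo; reserves 15.9 ≥ 2 mo → qualifies.
Qualifying: Program B, Program C. Lowest rate is 8.88% → Program B.

Program B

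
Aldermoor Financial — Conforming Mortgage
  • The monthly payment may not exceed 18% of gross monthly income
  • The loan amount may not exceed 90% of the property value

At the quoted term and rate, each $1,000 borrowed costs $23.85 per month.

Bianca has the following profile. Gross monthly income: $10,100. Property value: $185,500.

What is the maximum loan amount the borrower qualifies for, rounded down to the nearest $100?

Payment cap: 18% × $10,100 = $1,818/month.
At $23.85 per $1,000, that supports 1,818/23.85 × 1,000 ≈ $76,226 → $76,200.
LTV cap: 90% × $185,500 = $166,950 → $166,900.
Binding constraint: payment-to-income.

$76,200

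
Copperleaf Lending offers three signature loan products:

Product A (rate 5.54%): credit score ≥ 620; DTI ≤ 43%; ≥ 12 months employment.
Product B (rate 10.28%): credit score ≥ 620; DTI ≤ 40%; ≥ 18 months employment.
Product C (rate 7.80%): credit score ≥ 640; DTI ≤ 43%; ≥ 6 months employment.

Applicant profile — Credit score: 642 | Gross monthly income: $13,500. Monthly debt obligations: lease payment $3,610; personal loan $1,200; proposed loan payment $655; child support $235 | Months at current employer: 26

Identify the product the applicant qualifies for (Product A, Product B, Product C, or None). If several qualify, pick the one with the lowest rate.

Product A

Total debts = (3,610 + 1,200 + 655 + 235) = 5,700; DTI = 5,700/13,500 = 42.2%.
Product A: score 642 ≥ 620; DTI 42.2% ≤ 43%; employment 26 ≥ 12 mo → qualifies.
Product B: score 642 ≥ 620; DTI 42.2% > 40%; employment 26 ≥ 18 mo → does not qualify.
Product C: score 642 ≥ 640; DTI 42.2% ≤ 43%; employment 26 ≥ 6 mo → qualifies.
Qualifying: Product A, Product C. Lowest rate is 5.54% → Product A.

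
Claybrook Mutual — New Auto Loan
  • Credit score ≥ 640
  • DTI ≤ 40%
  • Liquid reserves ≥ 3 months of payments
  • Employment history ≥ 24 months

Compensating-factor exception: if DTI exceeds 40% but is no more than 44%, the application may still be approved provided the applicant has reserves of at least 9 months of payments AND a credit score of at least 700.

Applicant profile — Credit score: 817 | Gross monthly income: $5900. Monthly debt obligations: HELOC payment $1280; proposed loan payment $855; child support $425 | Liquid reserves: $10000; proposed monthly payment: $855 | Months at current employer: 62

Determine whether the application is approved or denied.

Credit score 817 ≥ 640 (meets base)
Total debts = (1,280 + 855 + 425) = 2,560. DTI: 2,560 ÷ 5,900 = 43.4%, over the 40% base limit.
Reserves: 10,000 ÷ 855 = 11.7 months (meets 3-month minimum)
Employment 62 ≥ 24 months
DTI 43.4% is within the 40%–44% exception band; checking compensating factors.
Override check — reserves: 11.7 mo (ok); score: 817 (ok).
Both override conditions satisfied; DTI exception granted.

Approved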